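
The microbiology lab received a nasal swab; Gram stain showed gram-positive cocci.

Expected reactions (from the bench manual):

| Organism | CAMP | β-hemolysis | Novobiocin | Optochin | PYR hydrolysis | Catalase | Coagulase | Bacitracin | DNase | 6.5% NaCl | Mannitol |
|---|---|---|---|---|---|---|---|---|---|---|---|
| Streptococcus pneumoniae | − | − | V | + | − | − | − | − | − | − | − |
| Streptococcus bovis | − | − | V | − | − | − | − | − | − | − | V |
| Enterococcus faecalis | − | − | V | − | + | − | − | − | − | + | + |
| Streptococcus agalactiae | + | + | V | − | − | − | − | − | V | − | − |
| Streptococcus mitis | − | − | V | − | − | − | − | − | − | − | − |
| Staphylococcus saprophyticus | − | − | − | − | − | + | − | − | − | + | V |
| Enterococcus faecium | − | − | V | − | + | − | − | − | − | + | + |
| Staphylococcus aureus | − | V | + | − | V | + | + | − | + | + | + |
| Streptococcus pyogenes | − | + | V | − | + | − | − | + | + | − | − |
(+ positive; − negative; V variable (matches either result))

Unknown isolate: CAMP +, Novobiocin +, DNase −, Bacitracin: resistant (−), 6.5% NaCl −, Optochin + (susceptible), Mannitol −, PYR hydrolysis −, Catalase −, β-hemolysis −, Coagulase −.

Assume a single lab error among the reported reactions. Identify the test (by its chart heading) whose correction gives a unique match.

CAMP

As reported, no row in the chart matches all 11 reactions.
Reversing Bacitracin → still no organism matches.
Reversing Novobiocin → still no organism matches.
Reversing DNase → still no organism matches.
Reversing Coagulase → still no organism matches.
Reversing Optochin → still no organism matches.
Reversing Mannitol → still no organism matches.
Reversing PYR hydrolysis → still no organism matches.
Reversing β-hemolysis → still no organism matches.
Reversing CAMP (to −) → unique match: Streptococcus pneumoniae.
Reversing 6.5% NaCl → still no organism matches.
Reversing Catalase → still no organism matches.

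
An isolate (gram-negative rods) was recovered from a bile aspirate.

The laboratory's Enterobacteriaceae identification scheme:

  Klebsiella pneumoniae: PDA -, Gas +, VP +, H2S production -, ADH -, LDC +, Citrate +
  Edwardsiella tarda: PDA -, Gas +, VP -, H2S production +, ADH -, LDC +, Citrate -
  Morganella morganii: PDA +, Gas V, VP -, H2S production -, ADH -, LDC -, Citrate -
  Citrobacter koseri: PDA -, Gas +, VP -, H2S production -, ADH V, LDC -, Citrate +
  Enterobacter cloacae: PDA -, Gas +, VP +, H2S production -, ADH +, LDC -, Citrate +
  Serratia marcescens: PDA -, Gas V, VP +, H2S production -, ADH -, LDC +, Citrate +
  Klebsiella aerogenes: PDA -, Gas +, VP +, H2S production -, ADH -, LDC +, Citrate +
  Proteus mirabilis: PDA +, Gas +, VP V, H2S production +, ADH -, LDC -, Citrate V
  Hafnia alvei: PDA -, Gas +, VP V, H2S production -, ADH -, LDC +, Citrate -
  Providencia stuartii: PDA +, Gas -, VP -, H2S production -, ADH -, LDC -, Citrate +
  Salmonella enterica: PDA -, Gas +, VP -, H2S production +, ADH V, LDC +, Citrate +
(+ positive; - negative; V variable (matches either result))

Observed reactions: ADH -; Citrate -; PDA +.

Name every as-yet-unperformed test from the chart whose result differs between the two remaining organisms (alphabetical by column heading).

Citrate -: excludes 7 organisms — 4 left.
PDA +: excludes Edwardsiella tarda, Hafnia alvei — 2 left.
ADH -: all 2 remaining candidates are consistent.
Two candidates remain: Morganella morganii and Proteus mirabilis.
  Gas: V vs + — variable for at least one, does not separate.
  VP: - vs V — variable for at least one, does not separate.
  H2S production: Morganella morganii -, Proteus mirabilis + — discriminates.
  LDC: - vs - — same for both, does not separate.

H2S production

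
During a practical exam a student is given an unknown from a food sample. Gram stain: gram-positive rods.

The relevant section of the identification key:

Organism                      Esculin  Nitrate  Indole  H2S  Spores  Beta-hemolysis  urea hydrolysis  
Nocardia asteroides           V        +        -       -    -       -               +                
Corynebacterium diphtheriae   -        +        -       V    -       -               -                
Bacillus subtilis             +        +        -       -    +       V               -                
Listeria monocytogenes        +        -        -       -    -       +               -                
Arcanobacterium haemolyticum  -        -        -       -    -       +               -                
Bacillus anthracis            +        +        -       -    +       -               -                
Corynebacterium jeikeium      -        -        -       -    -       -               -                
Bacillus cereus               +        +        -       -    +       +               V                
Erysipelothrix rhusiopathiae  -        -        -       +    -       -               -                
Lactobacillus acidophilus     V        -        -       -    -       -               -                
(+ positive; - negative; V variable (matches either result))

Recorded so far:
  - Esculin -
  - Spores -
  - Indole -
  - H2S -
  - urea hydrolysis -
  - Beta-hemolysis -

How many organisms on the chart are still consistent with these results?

3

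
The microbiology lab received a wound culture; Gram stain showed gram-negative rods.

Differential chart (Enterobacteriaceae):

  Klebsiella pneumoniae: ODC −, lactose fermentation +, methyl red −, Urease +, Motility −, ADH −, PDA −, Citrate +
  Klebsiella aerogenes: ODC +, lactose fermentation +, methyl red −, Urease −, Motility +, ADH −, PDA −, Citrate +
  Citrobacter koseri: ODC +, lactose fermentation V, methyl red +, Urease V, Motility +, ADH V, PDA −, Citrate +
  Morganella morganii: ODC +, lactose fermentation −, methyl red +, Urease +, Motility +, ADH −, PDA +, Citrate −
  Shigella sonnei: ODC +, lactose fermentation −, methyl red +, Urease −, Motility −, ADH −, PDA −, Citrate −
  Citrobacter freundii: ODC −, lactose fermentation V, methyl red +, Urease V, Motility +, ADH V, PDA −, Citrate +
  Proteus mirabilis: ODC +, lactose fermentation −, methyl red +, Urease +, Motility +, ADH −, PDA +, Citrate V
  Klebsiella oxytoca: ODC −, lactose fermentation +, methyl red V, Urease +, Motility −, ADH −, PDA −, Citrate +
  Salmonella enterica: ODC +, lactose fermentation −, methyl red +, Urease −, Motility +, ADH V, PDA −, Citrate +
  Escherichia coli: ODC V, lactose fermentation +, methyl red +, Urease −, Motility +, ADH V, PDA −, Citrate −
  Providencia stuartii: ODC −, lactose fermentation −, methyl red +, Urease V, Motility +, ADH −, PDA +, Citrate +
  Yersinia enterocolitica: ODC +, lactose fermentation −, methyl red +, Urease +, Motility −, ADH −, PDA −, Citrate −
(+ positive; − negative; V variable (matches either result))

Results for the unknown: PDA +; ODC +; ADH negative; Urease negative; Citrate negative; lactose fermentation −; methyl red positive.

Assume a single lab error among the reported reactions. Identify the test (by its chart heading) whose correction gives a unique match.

PDA

As reported, no row in the chart matches all 7 reactions.
Reversing Urease → 2 organisms match (not unique).
Reversing ADH → still no organism matches.
Reversing PDA (to −) → unique match: Shigella sonnei.
Reversing lactose fermentation → still no organism matches.
Reversing ODC → still no organism matches.
Reversing methyl red → still no organism matches.
Reversing Citrate → still no organism matches.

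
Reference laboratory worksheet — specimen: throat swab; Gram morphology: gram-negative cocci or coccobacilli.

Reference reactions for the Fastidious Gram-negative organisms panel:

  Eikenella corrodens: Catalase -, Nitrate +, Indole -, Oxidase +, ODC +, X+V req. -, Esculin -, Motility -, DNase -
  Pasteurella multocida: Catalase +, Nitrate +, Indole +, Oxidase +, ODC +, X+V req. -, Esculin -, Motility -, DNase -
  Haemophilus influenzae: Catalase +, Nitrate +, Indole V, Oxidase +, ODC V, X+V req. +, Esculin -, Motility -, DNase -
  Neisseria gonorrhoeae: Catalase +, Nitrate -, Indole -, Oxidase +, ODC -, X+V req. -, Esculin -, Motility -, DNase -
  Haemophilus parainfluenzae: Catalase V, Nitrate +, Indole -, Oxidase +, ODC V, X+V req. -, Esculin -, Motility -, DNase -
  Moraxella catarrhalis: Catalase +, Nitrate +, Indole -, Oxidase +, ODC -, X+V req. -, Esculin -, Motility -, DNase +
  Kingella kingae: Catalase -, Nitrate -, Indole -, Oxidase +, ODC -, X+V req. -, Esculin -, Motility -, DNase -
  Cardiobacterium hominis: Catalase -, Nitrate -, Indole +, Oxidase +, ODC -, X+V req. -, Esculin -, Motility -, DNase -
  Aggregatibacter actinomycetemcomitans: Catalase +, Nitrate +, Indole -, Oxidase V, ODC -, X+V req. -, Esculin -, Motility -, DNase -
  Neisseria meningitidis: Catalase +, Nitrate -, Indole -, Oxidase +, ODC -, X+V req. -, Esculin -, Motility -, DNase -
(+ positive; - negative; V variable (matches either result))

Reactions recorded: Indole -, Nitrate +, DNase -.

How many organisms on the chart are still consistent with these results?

4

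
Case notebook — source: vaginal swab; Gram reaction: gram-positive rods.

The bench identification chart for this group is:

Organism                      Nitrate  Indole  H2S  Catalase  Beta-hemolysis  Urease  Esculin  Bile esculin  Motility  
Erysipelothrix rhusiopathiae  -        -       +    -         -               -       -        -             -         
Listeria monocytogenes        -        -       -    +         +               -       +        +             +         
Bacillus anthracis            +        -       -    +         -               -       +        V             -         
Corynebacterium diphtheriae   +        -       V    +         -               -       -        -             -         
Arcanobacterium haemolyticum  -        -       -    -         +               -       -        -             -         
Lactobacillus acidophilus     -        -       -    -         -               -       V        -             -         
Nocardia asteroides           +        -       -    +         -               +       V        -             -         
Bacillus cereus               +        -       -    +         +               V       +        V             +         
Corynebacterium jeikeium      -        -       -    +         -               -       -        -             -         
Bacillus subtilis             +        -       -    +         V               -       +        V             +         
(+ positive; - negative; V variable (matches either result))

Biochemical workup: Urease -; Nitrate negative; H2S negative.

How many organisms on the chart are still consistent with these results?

Nitrate -: excludes 5 organisms — 5 left.
Urease -: all 5 remaining candidates are consistent.
H2S -: excludes Erysipelothrix rhusiopathiae — 4 left.
Still consistent: Arcanobacterium haemolyticum, Corynebacterium jeikeium, Lactobacillus acidophilus, Listeria monocytogenes.

4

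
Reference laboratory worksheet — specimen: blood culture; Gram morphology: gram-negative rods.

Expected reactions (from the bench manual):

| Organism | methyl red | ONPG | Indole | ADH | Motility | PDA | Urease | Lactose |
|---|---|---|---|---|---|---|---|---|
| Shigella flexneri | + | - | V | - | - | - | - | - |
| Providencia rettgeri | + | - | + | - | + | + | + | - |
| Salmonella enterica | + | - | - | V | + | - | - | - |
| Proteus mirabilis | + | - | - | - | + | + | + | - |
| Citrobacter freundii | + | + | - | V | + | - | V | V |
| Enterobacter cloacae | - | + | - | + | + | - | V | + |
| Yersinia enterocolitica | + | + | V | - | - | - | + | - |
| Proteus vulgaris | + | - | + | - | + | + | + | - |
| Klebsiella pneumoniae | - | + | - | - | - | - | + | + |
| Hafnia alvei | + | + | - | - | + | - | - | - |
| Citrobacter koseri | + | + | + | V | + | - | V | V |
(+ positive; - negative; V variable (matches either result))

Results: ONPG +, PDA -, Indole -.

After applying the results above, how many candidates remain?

5

ONPG +: excludes 5 organisms — 6 left.
PDA -: all 6 remaining candidates are consistent.
Indole -: excludes Citrobacter koseri — 5 left.
Still consistent: Citrobacter freundii, Enterobacter cloacae, Hafnia alvei, Klebsiella pneumoniae, Yersinia enterocolitica.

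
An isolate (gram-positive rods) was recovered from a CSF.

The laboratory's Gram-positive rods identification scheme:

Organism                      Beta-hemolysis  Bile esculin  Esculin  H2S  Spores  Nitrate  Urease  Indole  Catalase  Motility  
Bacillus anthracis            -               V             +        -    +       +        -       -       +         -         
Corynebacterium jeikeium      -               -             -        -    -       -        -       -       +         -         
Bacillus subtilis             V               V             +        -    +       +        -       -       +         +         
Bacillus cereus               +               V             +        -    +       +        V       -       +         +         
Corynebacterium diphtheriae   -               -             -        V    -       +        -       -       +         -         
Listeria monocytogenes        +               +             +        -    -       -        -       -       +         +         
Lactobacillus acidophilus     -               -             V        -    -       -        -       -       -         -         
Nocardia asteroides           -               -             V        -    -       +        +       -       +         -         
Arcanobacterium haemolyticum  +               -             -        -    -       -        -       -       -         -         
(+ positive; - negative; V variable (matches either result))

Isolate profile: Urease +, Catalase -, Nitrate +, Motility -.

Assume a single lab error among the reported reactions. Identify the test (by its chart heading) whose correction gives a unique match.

Catalase

As reported, no row in the chart matches all 4 reactions.
Reversing Catalase (to +) → unique match: Nocardia asteroides.
Reversing Urease → still no organism matches.
Reversing Motility → still no organism matches.
Reversing Nitrate → still no organism matches.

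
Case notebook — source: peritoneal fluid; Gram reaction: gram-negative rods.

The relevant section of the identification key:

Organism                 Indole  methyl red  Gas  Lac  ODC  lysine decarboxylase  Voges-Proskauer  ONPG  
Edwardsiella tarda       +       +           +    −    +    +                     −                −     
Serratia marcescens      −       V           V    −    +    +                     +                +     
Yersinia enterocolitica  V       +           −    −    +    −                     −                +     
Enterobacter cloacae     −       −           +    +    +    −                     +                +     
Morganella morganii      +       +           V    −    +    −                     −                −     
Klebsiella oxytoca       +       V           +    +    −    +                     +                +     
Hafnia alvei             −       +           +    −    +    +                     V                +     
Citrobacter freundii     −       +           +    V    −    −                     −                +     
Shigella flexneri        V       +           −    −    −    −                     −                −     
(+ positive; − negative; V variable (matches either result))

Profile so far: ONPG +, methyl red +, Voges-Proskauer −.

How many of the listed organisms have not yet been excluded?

3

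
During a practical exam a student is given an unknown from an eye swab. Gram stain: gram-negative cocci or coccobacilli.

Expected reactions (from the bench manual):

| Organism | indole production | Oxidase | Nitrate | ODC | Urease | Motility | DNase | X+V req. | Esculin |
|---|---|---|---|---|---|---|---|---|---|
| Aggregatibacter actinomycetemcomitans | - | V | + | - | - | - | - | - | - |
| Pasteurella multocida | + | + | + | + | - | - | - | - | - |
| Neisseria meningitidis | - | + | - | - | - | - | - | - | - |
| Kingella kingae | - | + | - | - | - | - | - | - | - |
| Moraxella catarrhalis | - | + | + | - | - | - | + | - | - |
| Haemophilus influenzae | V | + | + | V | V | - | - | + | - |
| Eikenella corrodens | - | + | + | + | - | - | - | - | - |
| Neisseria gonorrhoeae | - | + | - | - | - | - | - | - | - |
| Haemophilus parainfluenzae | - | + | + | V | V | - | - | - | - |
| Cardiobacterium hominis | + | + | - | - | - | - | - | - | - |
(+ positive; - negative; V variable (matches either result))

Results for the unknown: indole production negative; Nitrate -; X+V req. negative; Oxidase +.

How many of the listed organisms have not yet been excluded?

X+V req. -: excludes Haemophilus influenzae — 9 left.
Oxidase +: all 9 remaining candidates are consistent.
indole production -: excludes Pasteurella multocida, Cardiobacterium hominis — 7 left.
Nitrate -: excludes Aggregatibacter actinomycetemcomitans, Moraxella catarrhalis, Eikenella corrodens, Haemophilus parainfluenzae — 3 left.
Still consistent: Kingella kingae, Neisseria gonorrhoeae, Neisseria meningitidis.

3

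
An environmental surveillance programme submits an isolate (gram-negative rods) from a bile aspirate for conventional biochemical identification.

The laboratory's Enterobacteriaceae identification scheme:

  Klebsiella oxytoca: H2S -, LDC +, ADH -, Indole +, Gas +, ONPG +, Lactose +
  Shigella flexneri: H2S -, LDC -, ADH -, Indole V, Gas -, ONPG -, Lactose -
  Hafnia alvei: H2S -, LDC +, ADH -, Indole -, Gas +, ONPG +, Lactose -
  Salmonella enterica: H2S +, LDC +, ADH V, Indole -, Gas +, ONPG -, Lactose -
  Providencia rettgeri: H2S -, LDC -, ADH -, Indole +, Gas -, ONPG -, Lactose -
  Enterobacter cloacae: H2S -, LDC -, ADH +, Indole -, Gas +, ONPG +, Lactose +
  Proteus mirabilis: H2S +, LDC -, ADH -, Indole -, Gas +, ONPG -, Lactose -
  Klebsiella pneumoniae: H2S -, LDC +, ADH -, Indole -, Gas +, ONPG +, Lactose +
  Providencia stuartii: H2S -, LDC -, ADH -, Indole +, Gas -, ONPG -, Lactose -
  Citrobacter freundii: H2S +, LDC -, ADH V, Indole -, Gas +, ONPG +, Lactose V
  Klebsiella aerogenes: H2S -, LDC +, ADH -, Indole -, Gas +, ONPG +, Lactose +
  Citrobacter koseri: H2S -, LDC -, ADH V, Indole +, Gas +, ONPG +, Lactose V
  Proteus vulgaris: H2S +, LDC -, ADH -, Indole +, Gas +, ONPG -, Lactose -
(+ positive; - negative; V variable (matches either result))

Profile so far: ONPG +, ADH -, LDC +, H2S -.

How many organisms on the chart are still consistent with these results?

4

H2S -: excludes Salmonella enterica, Proteus mirabilis, Citrobacter freundii, Proteus vulgaris — 9 left.
ONPG +: excludes Shigella flexneri, Providencia rettgeri, Providencia stuartii — 6 left.
ADH -: excludes Enterobacter cloacae — 5 left.
LDC +: excludes Citrobacter koseri — 4 left.
Still consistent: Hafnia alvei, Klebsiella aerogenes, Klebsiella oxytoca, Klebsiella pneumoniae.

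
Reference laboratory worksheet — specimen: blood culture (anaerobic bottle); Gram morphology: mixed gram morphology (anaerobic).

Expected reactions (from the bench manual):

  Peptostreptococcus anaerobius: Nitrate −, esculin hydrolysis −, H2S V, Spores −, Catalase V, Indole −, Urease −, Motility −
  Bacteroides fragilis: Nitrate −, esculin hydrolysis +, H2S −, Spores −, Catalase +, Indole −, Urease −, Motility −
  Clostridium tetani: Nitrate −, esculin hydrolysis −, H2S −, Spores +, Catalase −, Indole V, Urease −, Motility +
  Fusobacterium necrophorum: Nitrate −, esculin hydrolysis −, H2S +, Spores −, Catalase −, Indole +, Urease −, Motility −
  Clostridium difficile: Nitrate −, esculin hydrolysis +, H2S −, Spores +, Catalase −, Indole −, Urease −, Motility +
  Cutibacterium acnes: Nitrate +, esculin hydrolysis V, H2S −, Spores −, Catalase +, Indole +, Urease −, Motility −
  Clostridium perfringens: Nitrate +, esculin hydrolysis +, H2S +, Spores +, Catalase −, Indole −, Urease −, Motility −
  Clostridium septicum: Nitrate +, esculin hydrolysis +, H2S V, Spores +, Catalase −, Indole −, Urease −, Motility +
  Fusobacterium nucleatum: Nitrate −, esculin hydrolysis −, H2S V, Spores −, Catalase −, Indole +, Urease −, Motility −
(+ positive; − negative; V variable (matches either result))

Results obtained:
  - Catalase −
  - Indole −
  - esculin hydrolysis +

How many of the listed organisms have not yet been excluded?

Indole −: excludes Fusobacterium necrophorum, Cutibacterium acnes, Fusobacterium nucleatum — 6 left.
Catalase −: excludes Bacteroides fragilis — 5 left.
esculin hydrolysis +: excludes Peptostreptococcus anaerobius, Clostridium tetani — 3 left.
Still consistent: Clostridium difficile, Clostridium perfringens, Clostridium septicum.

3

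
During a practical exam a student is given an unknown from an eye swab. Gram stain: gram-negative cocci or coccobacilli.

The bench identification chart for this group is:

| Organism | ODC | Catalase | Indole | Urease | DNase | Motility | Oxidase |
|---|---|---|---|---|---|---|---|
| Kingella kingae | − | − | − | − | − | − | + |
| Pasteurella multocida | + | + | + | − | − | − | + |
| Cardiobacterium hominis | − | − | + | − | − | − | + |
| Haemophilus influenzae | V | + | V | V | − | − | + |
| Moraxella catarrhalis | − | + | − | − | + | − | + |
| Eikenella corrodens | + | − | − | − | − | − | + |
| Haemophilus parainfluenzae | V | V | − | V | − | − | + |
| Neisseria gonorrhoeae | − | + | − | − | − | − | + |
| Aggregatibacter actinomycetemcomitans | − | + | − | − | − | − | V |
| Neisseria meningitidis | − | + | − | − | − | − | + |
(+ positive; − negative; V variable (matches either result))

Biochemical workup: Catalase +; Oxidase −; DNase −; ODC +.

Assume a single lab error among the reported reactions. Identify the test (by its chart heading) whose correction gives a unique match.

ODC

As reported, no row in the chart matches all 4 reactions.
Reversing DNase → still no organism matches.
Reversing ODC (to −) → unique match: Aggregatibacter actinomycetemcomitans.
Reversing Oxidase → 3 organisms match (not unique).
Reversing Catalase → still no organism matches.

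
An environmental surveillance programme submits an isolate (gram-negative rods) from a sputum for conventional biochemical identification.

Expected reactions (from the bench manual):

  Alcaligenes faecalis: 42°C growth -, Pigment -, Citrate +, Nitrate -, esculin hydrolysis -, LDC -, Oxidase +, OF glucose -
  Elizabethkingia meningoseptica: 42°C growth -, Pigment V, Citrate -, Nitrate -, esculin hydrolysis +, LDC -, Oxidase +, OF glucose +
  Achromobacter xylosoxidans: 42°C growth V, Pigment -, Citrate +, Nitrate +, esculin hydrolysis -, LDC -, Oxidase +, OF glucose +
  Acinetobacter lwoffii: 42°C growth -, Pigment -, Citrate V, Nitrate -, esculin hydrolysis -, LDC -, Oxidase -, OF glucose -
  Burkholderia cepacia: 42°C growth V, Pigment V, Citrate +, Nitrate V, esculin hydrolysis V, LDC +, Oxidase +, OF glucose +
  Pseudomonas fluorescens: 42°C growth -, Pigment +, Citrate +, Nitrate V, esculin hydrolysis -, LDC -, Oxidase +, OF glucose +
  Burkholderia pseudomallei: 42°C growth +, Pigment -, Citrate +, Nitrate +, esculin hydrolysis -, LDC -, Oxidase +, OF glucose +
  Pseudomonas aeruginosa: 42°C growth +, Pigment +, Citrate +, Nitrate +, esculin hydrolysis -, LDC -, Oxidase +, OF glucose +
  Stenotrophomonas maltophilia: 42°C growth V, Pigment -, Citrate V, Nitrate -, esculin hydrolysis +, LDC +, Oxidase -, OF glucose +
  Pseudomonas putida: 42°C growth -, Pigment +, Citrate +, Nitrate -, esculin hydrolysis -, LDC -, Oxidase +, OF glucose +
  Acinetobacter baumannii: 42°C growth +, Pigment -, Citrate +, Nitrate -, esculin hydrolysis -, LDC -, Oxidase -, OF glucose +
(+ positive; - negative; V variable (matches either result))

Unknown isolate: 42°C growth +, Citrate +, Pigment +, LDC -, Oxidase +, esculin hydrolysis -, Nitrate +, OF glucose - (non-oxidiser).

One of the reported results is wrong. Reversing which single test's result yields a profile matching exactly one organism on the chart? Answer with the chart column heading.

OF glucose

As reported, no row in the chart matches all 8 reactions.
Reversing Oxidase → still no organism matches.
Reversing 42°C growth → still no organism matches.
Reversing Pigment → still no organism matches.
Reversing LDC → still no organism matches.
Reversing OF glucose (to +) → unique match: Pseudomonas aeruginosa.
Reversing Citrate → still no organism matches.
Reversing esculin hydrolysis → still no organism matches.
Reversing Nitrate → still no organism matches.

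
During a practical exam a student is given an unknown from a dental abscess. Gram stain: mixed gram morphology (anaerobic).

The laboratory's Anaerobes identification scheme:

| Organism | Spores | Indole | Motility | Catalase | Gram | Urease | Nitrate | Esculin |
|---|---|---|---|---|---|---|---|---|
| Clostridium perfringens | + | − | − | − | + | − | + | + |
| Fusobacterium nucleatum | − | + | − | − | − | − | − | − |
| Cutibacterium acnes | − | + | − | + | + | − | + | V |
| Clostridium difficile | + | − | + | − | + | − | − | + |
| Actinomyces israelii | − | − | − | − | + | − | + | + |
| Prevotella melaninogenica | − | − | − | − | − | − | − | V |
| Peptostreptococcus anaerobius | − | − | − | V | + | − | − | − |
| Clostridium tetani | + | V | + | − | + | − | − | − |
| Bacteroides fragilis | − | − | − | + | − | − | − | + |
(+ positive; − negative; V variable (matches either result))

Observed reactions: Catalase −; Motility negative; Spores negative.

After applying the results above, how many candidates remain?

Catalase −: excludes Cutibacterium acnes, Bacteroides fragilis — 7 left.
Motility −: excludes Clostridium difficile, Clostridium tetani — 5 left.
Spores −: excludes Clostridium perfringens — 4 left.
Still consistent: Actinomyces israelii, Fusobacterium nucleatum, Peptostreptococcus anaerobius, Prevotella melaninogenica.

4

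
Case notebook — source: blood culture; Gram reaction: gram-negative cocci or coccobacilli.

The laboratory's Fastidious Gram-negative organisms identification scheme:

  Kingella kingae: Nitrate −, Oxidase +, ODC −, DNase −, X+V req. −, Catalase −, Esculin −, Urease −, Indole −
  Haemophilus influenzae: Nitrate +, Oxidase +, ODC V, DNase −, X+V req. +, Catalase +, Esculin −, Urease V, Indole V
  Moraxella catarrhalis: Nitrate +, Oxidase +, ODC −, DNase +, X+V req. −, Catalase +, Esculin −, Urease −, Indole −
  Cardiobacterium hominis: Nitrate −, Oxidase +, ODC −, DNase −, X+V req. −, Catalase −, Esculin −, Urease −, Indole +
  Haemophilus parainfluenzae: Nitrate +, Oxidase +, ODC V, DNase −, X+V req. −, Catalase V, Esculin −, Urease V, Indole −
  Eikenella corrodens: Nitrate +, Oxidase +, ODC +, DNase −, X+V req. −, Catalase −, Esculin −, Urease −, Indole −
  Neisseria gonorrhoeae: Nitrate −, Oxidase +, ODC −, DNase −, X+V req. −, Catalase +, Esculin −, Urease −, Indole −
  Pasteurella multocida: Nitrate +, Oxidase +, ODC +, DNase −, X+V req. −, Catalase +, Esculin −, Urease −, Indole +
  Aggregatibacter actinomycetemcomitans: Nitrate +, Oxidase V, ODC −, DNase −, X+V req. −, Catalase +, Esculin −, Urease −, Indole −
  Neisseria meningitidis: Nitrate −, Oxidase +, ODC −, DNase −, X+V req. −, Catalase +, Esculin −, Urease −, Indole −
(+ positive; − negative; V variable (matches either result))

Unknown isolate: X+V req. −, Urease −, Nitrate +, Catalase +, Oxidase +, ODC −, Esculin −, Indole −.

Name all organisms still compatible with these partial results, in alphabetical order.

Oxidase +: all 10 remaining candidates are consistent.
Esculin −: all 10 remaining candidates are consistent.
ODC −: excludes Eikenella corrodens, Pasteurella multocida — 8 left.
Catalase +: excludes Kingella kingae, Cardiobacterium hominis — 6 left.
X+V req. −: excludes Haemophilus influenzae — 5 left.
Urease −: all 5 remaining candidates are consistent.
Indole −: all 5 remaining candidates are consistent.
Nitrate +: excludes Neisseria gonorrhoeae, Neisseria meningitidis — 3 left.

Aggregatibacter actinomycetemcomitans, Haemophilus parainfluenzae, Moraxella catarrhalis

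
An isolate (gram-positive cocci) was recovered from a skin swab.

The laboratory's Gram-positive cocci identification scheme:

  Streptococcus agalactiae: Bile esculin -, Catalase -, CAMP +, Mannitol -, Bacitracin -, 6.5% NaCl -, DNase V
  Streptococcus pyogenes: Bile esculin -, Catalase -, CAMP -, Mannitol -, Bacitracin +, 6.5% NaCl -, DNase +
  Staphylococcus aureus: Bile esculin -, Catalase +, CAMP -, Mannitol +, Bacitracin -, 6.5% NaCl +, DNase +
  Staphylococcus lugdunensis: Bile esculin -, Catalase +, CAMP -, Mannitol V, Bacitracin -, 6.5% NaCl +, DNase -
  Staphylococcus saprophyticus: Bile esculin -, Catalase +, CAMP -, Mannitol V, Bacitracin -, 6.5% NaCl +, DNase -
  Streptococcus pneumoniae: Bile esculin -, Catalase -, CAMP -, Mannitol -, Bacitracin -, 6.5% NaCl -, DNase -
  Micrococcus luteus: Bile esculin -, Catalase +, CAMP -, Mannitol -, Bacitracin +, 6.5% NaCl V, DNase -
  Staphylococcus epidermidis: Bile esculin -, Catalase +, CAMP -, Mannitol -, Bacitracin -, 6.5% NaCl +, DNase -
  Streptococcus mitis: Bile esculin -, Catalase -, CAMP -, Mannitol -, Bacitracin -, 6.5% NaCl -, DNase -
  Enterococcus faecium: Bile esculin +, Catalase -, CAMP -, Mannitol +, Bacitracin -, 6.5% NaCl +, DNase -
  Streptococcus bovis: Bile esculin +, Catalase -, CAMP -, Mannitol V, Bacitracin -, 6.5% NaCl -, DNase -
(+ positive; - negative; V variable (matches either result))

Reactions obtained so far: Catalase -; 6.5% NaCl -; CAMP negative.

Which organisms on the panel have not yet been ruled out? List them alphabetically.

Streptococcus bovis, Streptococcus mitis, Streptococcus pneumoniae, Streptococcus pyogenes

Catalase -: excludes 5 organisms — 6 left.
CAMP -: excludes Streptococcus agalactiae — 5 left.
6.5% NaCl -: excludes Enterococcus faecium — 4 left.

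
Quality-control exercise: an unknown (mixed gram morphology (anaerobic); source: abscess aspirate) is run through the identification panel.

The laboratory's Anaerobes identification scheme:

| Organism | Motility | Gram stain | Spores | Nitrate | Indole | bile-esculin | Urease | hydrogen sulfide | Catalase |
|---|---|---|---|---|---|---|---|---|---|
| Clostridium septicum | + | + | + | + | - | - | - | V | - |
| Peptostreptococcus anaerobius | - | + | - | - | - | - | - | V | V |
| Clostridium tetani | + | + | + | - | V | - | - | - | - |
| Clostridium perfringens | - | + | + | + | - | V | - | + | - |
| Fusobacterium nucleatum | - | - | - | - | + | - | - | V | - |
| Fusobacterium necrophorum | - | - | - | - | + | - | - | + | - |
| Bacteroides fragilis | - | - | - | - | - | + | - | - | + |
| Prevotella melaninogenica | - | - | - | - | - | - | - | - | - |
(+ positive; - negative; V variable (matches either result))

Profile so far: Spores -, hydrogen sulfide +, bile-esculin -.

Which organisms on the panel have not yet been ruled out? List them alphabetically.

Spores -: excludes Clostridium septicum, Clostridium tetani, Clostridium perfringens — 5 left.
hydrogen sulfide +: excludes Bacteroides fragilis, Prevotella melaninogenica — 3 left.
bile-esculin -: all 3 remaining candidates are consistent.

Fusobacterium necrophorum, Fusobacterium nucleatum, Peptostreptococcus anaerobius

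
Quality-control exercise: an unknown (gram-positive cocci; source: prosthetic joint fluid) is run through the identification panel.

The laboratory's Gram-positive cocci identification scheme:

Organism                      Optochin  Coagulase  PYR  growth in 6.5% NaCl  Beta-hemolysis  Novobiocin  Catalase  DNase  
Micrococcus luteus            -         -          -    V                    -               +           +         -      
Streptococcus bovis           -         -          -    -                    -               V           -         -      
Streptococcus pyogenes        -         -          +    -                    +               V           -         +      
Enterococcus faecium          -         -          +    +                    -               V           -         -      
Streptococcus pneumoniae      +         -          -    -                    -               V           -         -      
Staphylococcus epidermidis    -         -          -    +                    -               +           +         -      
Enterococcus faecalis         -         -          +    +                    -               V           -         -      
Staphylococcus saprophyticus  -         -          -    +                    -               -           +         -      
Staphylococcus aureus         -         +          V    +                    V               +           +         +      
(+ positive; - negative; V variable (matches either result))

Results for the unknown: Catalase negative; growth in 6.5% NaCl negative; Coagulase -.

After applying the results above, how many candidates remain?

3

growth in 6.5% NaCl -: excludes 5 organisms — 4 left.
Catalase -: excludes Micrococcus luteus — 3 left.
Coagulase -: all 3 remaining candidates are consistent.
Still consistent: Streptococcus bovis, Streptococcus pneumoniae, Streptococcus pyogenes.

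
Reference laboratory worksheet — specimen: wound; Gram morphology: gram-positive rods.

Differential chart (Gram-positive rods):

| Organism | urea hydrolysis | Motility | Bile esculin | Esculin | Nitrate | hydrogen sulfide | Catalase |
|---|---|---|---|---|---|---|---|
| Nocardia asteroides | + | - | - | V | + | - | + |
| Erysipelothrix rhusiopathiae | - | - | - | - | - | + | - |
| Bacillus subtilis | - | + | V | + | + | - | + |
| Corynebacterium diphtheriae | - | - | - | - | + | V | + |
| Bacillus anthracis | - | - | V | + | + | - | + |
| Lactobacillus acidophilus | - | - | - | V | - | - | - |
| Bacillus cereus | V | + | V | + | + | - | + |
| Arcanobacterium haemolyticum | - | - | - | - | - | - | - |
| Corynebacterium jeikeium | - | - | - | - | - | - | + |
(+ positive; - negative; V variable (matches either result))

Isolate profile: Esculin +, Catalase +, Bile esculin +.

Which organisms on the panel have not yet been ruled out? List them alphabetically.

Bacillus anthracis, Bacillus cereus, Bacillus subtilis

Bile esculin +: excludes 6 organisms — 3 left.
Esculin +: all 3 remaining candidates are consistent.
Catalase +: all 3 remaining candidates are consistent.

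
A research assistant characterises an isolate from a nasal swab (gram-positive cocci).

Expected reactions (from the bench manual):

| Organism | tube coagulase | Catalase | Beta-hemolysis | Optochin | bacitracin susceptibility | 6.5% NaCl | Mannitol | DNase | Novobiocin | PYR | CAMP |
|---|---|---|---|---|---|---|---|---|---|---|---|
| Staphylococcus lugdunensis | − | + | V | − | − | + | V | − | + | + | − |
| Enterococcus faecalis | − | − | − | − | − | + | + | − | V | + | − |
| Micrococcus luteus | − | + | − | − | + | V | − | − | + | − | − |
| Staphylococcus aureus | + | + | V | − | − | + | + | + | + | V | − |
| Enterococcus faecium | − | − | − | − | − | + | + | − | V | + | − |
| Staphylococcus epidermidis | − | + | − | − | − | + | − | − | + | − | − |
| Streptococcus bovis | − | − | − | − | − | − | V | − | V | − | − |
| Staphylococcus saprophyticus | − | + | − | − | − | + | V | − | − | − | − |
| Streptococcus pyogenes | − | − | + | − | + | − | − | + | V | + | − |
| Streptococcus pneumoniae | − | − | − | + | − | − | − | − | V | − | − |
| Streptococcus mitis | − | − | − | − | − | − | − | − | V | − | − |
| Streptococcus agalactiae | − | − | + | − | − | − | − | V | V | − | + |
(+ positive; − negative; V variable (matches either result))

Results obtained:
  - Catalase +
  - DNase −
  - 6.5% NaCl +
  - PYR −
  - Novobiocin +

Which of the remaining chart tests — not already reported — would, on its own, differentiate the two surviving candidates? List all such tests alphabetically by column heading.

bacitracin susceptibility

6.5% NaCl +: excludes 5 organisms — 7 left.
DNase −: excludes Staphylococcus aureus — 6 left.
PYR −: excludes Staphylococcus lugdunensis, Enterococcus faecalis, Enterococcus faecium — 3 left.
Catalase +: all 3 remaining candidates are consistent.
Novobiocin +: excludes Staphylococcus saprophyticus — 2 left.
Two candidates remain: Micrococcus luteus and Staphylococcus epidermidis.
  tube coagulase: − vs − — same for both, does not separate.
  Beta-hemolysis: − vs − — same for both, does not separate.
  Optochin: − vs − — same for both, does not separate.
  bacitracin susceptibility: Micrococcus luteus +, Staphylococcus epidermidis − — discriminates.
  Mannitol: − vs − — same for both, does not separate.
  CAMP: − vs − — same for both, does not separate.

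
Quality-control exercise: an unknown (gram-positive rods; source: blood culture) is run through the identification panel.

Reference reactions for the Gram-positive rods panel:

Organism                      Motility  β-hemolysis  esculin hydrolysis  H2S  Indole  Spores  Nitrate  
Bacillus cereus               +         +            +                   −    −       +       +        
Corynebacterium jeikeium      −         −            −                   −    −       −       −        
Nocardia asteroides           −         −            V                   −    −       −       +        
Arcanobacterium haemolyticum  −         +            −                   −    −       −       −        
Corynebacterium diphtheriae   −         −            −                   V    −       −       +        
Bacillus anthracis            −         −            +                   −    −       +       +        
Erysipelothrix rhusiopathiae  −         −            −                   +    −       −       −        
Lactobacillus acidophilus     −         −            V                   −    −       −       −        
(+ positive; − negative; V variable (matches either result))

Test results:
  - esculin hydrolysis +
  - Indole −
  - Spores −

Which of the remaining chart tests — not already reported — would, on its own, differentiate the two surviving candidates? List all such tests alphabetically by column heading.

Spores −: excludes Bacillus cereus, Bacillus anthracis — 6 left.
Indole −: all 6 remaining candidates are consistent.
esculin hydrolysis +: excludes Corynebacterium jeikeium, Arcanobacterium haemolyticum, Corynebacterium diphtheriae, Erysipelothrix rhusiopathiae — 2 left.
Two candidates remain: Lactobacillus acidophilus and Nocardia asteroides.
  Motility: − vs − — same for both, does not separate.
  β-hemolysis: − vs − — same for both, does not separate.
  H2S: − vs − — same for both, does not separate.
  Nitrate: Lactobacillus acidophilus −, Nocardia asteroides + — discriminates.

Nitrate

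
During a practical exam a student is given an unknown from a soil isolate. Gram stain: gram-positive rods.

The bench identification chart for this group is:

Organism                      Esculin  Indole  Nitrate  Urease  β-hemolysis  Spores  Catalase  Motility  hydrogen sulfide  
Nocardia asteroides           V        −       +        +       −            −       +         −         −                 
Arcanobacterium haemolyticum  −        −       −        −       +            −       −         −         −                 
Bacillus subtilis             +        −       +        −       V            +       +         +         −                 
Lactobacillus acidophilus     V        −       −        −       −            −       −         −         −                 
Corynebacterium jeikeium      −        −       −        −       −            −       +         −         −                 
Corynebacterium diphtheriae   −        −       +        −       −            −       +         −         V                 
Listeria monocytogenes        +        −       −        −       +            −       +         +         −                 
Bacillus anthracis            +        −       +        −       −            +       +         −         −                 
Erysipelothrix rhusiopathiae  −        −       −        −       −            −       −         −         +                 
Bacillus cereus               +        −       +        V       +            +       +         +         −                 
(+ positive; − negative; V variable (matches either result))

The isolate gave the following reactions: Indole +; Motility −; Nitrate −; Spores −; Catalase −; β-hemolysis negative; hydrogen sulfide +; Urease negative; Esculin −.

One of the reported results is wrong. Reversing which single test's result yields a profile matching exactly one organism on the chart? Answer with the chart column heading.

Indole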